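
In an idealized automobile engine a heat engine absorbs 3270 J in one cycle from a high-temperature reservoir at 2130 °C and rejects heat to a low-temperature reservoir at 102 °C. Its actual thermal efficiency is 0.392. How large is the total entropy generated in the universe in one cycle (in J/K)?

T_H = 2130 °C → 2130 + 273.15 = 2403.15 K.
T_C = 102 °C → 102 + 273.15 = 375.15 K.
W = η·Q_H = 0.392 × 3270 = 1282 J, so Q_C = Q_H − W = 1988 J.
Reservoir entropy changes: ΔS_H = −Q_H/T_H = −3270/2403.15 = -1.361 J/K and ΔS_C = +Q_C/T_C = 1988/375.15 = 5.300 J/K.
ΔS_univ = −Q_H/T_H + Q_C/T_C = 3.94 J/K (> 0, since η = 0.392 < η_Carnot = 0.844).

ΔS_univ ≈ 3.94 J/K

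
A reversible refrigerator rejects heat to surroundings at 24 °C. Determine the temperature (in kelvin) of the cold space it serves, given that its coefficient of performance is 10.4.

T_C ≈ 271.1 K

T_H = 24 °C → 24 + 273.15 = 297.15 K.
COP_R = T_C/(T_H − T_C) ⇒ T_C = T_H·COP_R/(1 + COP_R) = 297.15 × 10.4/(1 + 10.4) = 271.1 K.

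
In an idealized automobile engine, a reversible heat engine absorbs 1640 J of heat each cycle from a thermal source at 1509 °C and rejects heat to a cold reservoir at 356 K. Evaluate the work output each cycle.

W ≈ 1310 J

T_H = 1509 °C → 1509 + 273.15 = 1782.15 K.
For a reversible engine, η = 1 − T_C/T_H = 1 − 356.00/1782.15 = 0.8002.
W = η·Q_H = 0.8002 × 1640 = 1310 J.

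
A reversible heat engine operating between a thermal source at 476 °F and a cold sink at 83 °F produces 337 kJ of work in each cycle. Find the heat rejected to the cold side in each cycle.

Q_C ≈ 465 kJ

T_H = 476 °F → (476 − 32) × 5/9 = 246.67 °C = 519.82 K.
T_C = 83 °F → (83 − 32) × 5/9 = 28.33 °C = 301.48 K.
The Carnot efficiency is η = 1 − T_C/T_H = 1 − 301.48/519.82 = 0.4200.
Since Q_C/Q_H = T_C/T_H and Q_H = W/η, Q_C = W·T_C/(T_H − T_C) = 337 × 301.48/218.33 = 465 kJ.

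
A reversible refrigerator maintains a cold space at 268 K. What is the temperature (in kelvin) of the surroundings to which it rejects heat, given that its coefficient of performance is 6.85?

T_H ≈ 307.1 K

COP_R = T_C/(T_H − T_C) ⇒ T_H = T_C·(1 + 1/COP_R) = 268.00 × (1 + 1/6.85) = 307.1 K.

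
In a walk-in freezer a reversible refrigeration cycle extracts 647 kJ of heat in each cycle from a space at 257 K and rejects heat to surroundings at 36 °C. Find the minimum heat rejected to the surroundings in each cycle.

T_H = 36 °C → 36 + 273.15 = 309.15 K.
For a reversible cycle Q_H/Q_C = T_H/T_C, so Q_H = Q_C·T_H/T_C = 647 × 309.15/257.00 = 778 kJ.

Q_H ≈ 778 kJ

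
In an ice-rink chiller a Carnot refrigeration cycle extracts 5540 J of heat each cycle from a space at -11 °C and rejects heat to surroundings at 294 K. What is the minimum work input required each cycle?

T_C = -11 °C → -11 + 273.15 = 262.15 K.
Carnot COP: COP_R = T_C/(T_H − T_C) = 262.15/31.85 = 8.2308.
W = Q_C/COP_R = 5540/8.2308 = 673.1 J.

W_in ≈ 673.1 J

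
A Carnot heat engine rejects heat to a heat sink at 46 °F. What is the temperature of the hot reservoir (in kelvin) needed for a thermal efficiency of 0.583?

T_C = 46 °F → (46 − 32) × 5/9 = 7.78 °C = 280.93 K.
From η = 1 − T_C/T_H, solving for T_H gives T_H = T_C/(1 − η) = 280.93/(1 − 0.583) = 674 K.

T_H ≈ 674 K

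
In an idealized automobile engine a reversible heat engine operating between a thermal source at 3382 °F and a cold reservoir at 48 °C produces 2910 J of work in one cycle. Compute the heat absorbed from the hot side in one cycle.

Q_H ≈ 3425 J

T_H = 3382 °F → (3382 − 32) × 5/9 = 1861.11 °C = 2134.26 K.
T_C = 48 °C → 48 + 273.15 = 321.15 K.
η_rev = 1 − T_C/T_H = 1 − 321.15/2134.26 = 0.8495.
Q_H = W/η = 2910/0.8495 = 3425 J.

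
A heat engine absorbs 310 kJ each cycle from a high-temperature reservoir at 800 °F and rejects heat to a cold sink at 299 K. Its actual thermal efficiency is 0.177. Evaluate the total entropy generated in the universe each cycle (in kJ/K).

T_H = 800 °F → (800 − 32) × 5/9 = 426.67 °C = 699.82 K.
W = η·Q_H = 0.177 × 310 = 54.87 kJ, so Q_C = Q_H − W = 255.1 kJ.
Reservoir entropy changes: ΔS_H = −Q_H/T_H = −310/699.82 = -0.4430 kJ/K and ΔS_C = +Q_C/T_C = 255.1/299.00 = 0.8533 kJ/K.
ΔS_univ = −Q_H/T_H + Q_C/T_C = 0.410 kJ/K (> 0, since η = 0.177 < η_Carnot = 0.573).

ΔS_univ ≈ 0.410 kJ/K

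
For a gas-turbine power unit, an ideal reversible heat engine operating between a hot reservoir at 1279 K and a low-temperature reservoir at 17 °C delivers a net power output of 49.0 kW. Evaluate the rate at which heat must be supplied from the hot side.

Q̇_H ≈ 63.4 kW

T_C = 17 °C → 17 + 273.15 = 290.15 K.
Since the cycle is reversible, η = 1 − T_C/T_H = 1 − 290.15/1279.00 = 0.7731.
Q_H = W/η = 49.0/0.7731 = 63.4 kW.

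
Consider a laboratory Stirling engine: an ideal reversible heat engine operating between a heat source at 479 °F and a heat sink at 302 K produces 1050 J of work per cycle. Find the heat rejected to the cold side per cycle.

T_H = 479 °F → (479 − 32) × 5/9 = 248.33 °C = 521.48 K.
For a reversible engine, η = 1 − T_C/T_H = 1 − 302.00/521.48 = 0.4209.
Since Q_C/Q_H = T_C/T_H and Q_H = W/η, Q_C = W·T_C/(T_H − T_C) = 1050 × 302.00/219.48 = 1445 J.

Q_C ≈ 1445 J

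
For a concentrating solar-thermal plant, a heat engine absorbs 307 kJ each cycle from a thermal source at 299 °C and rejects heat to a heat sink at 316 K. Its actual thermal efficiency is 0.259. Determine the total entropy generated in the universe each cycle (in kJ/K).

T_H = 299 °C → 299 + 273.15 = 572.15 K.
W = η·Q_H = 0.259 × 307 = 79.51 kJ, so Q_C = Q_H − W = 227.5 kJ.
Reservoir entropy changes: ΔS_H = −Q_H/T_H = −307/572.15 = -0.5366 kJ/K and ΔS_C = +Q_C/T_C = 227.5/316.00 = 0.7199 kJ/K.
ΔS_univ = −Q_H/T_H + Q_C/T_C = 0.183 kJ/K (> 0, since η = 0.259 < η_Carnot = 0.448).

ΔS_univ ≈ 0.183 kJ/K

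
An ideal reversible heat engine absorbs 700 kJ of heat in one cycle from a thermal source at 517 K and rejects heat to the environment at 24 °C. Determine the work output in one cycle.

W ≈ 298 kJ

T_C = 24 °C → 24 + 273.15 = 297.15 K.
Carnot efficiency: η = 1 − T_C/T_H = 1 − 297.15/517.00 = 0.4252.
W = η·Q_H = 0.4252 × 700 = 298 kJ.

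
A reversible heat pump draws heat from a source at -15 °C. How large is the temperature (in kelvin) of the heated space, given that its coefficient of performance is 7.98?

T_H ≈ 295 K

T_C = -15 °C → -15 + 273.15 = 258.15 K.
COP_HP = T_H/(T_H − T_C) ⇒ T_H = T_C·COP_HP/(COP_HP − 1) = 258.15 × 7.98/(7.98 − 1) = 295 K.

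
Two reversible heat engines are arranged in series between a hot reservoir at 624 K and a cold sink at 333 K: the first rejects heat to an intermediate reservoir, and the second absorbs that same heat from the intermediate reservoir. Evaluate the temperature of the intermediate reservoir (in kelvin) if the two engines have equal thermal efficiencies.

Equal efficiencies require 1 − T_m/T_H = 1 − T_C/T_m, i.e. T_m/T_H = T_C/T_m, so T_m = √(T_H·T_C) = √(624.00 × 333.00) = 456 K.

T_m ≈ 456 K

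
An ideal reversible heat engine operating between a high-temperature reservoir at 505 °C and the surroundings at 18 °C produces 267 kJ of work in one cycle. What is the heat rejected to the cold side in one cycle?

Q_C ≈ 160 kJ

T_H = 505 °C → 505 + 273.15 = 778.15 K.
T_C = 18 °C → 18 + 273.15 = 291.15 K.
η_rev = 1 − T_C/T_H = 1 − 291.15/778.15 = 0.6258.
Since Q_C/Q_H = T_C/T_H and Q_H = W/η, Q_C = W·T_C/(T_H − T_C) = 267 × 291.15/487.00 = 160 kJ.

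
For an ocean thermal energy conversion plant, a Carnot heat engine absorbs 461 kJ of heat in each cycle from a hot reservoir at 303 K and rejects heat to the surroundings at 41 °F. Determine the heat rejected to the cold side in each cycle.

Q_C ≈ 423 kJ

T_C = 41 °F → (41 − 32) × 5/9 = 5.00 °C = 278.15 K.
The Carnot efficiency is η = 1 − T_C/T_H = 1 − 278.15/303.00 = 0.0820.
For a reversible cycle Q_C/Q_H = T_C/T_H, so Q_C = 461 × 278.15/303.00 = 423 kJ.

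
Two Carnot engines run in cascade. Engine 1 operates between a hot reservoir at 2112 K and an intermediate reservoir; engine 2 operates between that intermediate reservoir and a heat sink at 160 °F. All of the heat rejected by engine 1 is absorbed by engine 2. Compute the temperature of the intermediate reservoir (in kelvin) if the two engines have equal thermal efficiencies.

T_C = 160 °F → (160 − 32) × 5/9 = 71.11 °C = 344.26 K.
Equal efficiencies require 1 − T_m/T_H = 1 − T_C/T_m, i.e. T_m/T_H = T_C/T_m, so T_m = √(T_H·T_C) = √(2112.00 × 344.26) = 853 K.

T_m ≈ 853 K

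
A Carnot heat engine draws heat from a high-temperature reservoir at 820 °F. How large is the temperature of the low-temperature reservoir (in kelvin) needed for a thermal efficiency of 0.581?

T_H = 820 °F → (820 − 32) × 5/9 = 437.78 °C = 710.93 K.
From η = 1 − T_C/T_H, T_C = T_H·(1 − η) = 710.93 × (1 − 0.581) = 298 K.

T_C ≈ 298 K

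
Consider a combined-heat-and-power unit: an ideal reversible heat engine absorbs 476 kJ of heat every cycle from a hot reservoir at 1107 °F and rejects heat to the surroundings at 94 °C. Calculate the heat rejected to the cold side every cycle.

T_H = 1107 °F → (1107 − 32) × 5/9 = 597.22 °C = 870.37 K.
T_C = 94 °C → 94 + 273.15 = 367.15 K.
For a reversible engine, η = 1 − T_C/T_H = 1 − 367.15/870.37 = 0.5782.
For a reversible cycle Q_C/Q_H = T_C/T_H, so Q_C = 476 × 367.15/870.37 = 200.8 kJ.

Q_C ≈ 200.8 kJ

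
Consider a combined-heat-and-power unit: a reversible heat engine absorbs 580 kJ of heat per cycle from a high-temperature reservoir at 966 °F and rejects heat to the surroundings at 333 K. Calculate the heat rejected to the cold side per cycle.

Q_C ≈ 244 kJ

T_H = 966 °F → (966 − 32) × 5/9 = 518.89 °C = 792.04 K.
Since the cycle is reversible, η = 1 − T_C/T_H = 1 − 333.00/792.04 = 0.5796.
For a reversible cycle Q_C/Q_H = T_C/T_H, so Q_C = 580 × 333.00/792.04 = 244 kJ.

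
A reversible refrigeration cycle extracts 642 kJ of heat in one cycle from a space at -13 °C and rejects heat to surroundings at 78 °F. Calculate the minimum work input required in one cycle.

T_H = 78 °F → (78 − 32) × 5/9 = 25.56 °C = 298.71 K.
T_C = -13 °C → -13 + 273.15 = 260.15 K.
The reversible coefficient of performance is COP_R = T_C/(T_H − T_C) = 260.15/38.56 = 6.7474.
W = Q_C/COP_R = 642/6.7474 = 95.1 kJ.

W_in ≈ 95.1 kJ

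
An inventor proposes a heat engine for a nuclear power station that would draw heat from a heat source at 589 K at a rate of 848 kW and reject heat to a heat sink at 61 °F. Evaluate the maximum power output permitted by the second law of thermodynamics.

Ẇ_max ≈ 432 kW

T_C = 61 °F → (61 − 32) × 5/9 = 16.11 °C = 289.26 K.
By the Carnot theorem, η_max = 1 − T_C/T_H = 1 − 289.26/589.00 = 0.5089.
W_max = η_max · Q_H = 0.5089 × 848 = 432 kW.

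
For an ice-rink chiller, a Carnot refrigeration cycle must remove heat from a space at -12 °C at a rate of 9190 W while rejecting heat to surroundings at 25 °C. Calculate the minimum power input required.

T_H = 25 °C → 25 + 273.15 = 298.15 K.
T_C = -12 °C → -12 + 273.15 = 261.15 K.
COP_R = T_C/(T_H − T_C) = 261.15/37.00 = 7.0581.
W = Q_C/COP_R = 9190/7.0581 = 1300 W.

Ẇ_in ≈ 1300 W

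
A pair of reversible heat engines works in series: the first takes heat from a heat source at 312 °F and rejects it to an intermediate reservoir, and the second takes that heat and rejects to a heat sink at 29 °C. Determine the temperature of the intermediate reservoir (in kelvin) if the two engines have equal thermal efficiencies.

T_H = 312 °F → (312 − 32) × 5/9 = 155.56 °C = 428.71 K.
T_C = 29 °C → 29 + 273.15 = 302.15 K.
Equal efficiencies require 1 − T_m/T_H = 1 − T_C/T_m, i.e. T_m/T_H = T_C/T_m, so T_m = √(T_H·T_C) = √(428.71 × 302.15) = 360 K.

T_m ≈ 360 K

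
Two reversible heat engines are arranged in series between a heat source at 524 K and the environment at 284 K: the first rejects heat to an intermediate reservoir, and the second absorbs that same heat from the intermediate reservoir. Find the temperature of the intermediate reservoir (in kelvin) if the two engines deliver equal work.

For reversible stages Q_m = Q_H·(T_m/T_H). Setting W₁ = Q_H(1 − T_m/T_H) equal to W₂ = Q_m(1 − T_C/T_m) = Q_H·(T_m − T_C)/T_H gives T_H − T_m = T_m − T_C, so T_m = (T_H + T_C)/2 = (524.00 + 284.00)/2 = 404 K.

T_m ≈ 404 K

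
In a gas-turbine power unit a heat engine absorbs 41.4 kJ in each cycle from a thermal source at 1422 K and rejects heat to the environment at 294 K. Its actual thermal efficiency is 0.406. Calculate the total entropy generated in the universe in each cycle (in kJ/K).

W = η·Q_H = 0.406 × 41.4 = 16.81 kJ, so Q_C = Q_H − W = 24.59 kJ.
The hot reservoir loses entropy Q_H/T_H = 41.4/1422.00 = 0.02911 kJ/K; the cold reservoir gains Q_C/T_C = 24.59/294.00 = 0.08364 kJ/K.
ΔS_univ = −Q_H/T_H + Q_C/T_C = 0.05453 kJ/K (> 0, since η = 0.406 < η_Carnot = 0.793).

ΔS_univ ≈ 0.05453 kJ/K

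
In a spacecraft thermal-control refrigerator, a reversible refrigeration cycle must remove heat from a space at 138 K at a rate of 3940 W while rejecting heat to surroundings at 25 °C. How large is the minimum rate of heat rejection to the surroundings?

T_H = 25 °C → 25 + 273.15 = 298.15 K.
For a reversible cycle Q_H/Q_C = T_H/T_C, so Q_H = Q_C·T_H/T_C = 3940 × 298.15/138.00 = 8510 W.

Q̇_H ≈ 8510 W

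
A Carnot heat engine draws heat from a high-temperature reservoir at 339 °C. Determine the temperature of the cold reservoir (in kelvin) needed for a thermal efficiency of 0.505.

T_H = 339 °C → 339 + 273.15 = 612.15 K.
From η = 1 − T_C/T_H, T_C = T_H·(1 − η) = 612.15 × (1 − 0.505) = 303 K.

T_C ≈ 303 K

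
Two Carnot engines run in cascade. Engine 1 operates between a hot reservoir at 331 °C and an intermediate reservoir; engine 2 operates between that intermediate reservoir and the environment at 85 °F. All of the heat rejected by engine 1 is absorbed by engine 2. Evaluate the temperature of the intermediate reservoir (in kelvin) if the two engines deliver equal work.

T_m ≈ 453.4 K

T_H = 331 °C → 331 + 273.15 = 604.15 K.
T_C = 85 °F → (85 − 32) × 5/9 = 29.44 °C = 302.59 K.
For reversible stages Q_m = Q_H·(T_m/T_H). Setting W₁ = Q_H(1 − T_m/T_H) equal to W₂ = Q_m(1 − T_C/T_m) = Q_H·(T_m − T_C)/T_H gives T_H − T_m = T_m − T_C, so T_m = (T_H + T_C)/2 = (604.15 + 302.59)/2 = 453.4 K.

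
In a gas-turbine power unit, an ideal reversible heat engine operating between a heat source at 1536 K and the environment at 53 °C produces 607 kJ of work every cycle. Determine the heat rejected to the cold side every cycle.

T_C = 53 °C → 53 + 273.15 = 326.15 K.
The Carnot efficiency is η = 1 − T_C/T_H = 1 − 326.15/1536.00 = 0.7877.
Since Q_C/Q_H = T_C/T_H and Q_H = W/η, Q_C = W·T_C/(T_H − T_C) = 607 × 326.15/1209.85 = 164 kJ.

Q_C ≈ 164 kJ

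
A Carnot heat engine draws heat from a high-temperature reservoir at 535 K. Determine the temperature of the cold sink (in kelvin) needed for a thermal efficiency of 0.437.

From η = 1 − T_C/T_H, T_C = T_H·(1 − η) = 535.00 × (1 − 0.437) = 301 K.

T_C ≈ 301 K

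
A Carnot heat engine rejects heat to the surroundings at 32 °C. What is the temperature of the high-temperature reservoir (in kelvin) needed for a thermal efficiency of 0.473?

T_H ≈ 579.0 K

T_C = 32 °C → 32 + 273.15 = 305.15 K.
From η = 1 − T_C/T_H, solving for T_H gives T_H = T_C/(1 − η) = 305.15/(1 − 0.473) = 579.0 K.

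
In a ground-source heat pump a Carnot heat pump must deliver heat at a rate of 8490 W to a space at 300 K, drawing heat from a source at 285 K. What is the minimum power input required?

Ẇ_in ≈ 424.5 W

The Carnot heat-pump COP is COP_HP = T_H/(T_H − T_C) = 300.00/15.00 = 20.0000.
W = Q_H/COP_HP = 8490/20.0000 = 424.5 W.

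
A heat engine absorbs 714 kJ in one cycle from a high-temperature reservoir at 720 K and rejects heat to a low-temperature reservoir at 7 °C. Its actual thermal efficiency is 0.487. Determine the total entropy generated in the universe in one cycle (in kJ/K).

T_C = 7 °C → 7 + 273.15 = 280.15 K.
W = η·Q_H = 0.487 × 714 = 347.7 kJ, so Q_C = Q_H − W = 366.3 kJ.
Reservoir entropy changes: ΔS_H = −Q_H/T_H = −714/720.00 = -0.9917 kJ/K and ΔS_C = +Q_C/T_C = 366.3/280.15 = 1.307 kJ/K.
ΔS_univ = −Q_H/T_H + Q_C/T_C = 0.316 kJ/K (> 0, since η = 0.487 < η_Carnot = 0.611).

ΔS_univ ≈ 0.316 kJ/K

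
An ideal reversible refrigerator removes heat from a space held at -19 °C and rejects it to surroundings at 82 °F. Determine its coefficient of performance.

COP_R ≈ 5.433

T_H = 82 °F → (82 − 32) × 5/9 = 27.78 °C = 300.93 K.
T_C = -19 °C → -19 + 273.15 = 254.15 K.
COP_R = T_C/(T_H − T_C) = 254.15/(300.93 − 254.15) = 5.433.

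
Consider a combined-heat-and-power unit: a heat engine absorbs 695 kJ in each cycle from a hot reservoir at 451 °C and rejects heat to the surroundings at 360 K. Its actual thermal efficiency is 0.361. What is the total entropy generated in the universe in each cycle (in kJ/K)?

T_H = 451 °C → 451 + 273.15 = 724.15 K.
W = η·Q_H = 0.361 × 695 = 250.9 kJ, so Q_C = Q_H − W = 444.1 kJ.
The hot reservoir loses entropy Q_H/T_H = 695/724.15 = 0.9597 kJ/K; the cold reservoir gains Q_C/T_C = 444.1/360.00 = 1.234 kJ/K.
ΔS_univ = −Q_H/T_H + Q_C/T_C = 0.274 kJ/K (> 0, since η = 0.361 < η_Carnot = 0.503).

ΔS_univ ≈ 0.274 kJ/K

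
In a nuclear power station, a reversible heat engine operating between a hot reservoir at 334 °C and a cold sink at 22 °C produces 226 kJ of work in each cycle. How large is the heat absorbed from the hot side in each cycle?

Q_H ≈ 439.8 kJ

T_H = 334 °C → 334 + 273.15 = 607.15 K.
T_C = 22 °C → 22 + 273.15 = 295.15 K.
Since the cycle is reversible, η = 1 − T_C/T_H = 1 − 295.15/607.15 = 0.5139.
Q_H = W/η = 226/0.5139 = 439.8 kJ.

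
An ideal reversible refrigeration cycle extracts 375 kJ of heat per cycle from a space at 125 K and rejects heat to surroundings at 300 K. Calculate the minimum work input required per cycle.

W_in ≈ 525.0 kJ

COP_R = T_C/(T_H − T_C) = 125.00/175.00 = 0.7143.
W = Q_C/COP_R = 375/0.7143 = 525.0 kJ.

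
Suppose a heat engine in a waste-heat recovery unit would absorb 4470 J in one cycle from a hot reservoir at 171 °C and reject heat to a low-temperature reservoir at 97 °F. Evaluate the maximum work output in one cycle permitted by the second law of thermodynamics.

T_H = 171 °C → 171 + 273.15 = 444.15 K.
T_C = 97 °F → (97 − 32) × 5/9 = 36.11 °C = 309.26 K.
No engine can exceed the Carnot limit: η_max = 1 − T_C/T_H = 1 − 309.26/444.15 = 0.3037.
W_max = η_max · Q_H = 0.3037 × 4470 = 1360 J.

W_max ≈ 1360 J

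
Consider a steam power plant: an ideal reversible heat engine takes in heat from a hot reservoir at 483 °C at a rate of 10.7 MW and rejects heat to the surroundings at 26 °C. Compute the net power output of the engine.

T_H = 483 °C → 483 + 273.15 = 756.15 K.
T_C = 26 °C → 26 + 273.15 = 299.15 K.
Since the cycle is reversible, η = 1 − T_C/T_H = 1 − 299.15/756.15 = 0.6044.
W = η·Q_H = 0.6044 × 10.7 = 6.467 MW.

Ẇ ≈ 6.467 MW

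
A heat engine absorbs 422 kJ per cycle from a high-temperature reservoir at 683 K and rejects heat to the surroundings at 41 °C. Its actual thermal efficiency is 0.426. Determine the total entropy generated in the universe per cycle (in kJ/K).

ΔS_univ ≈ 0.153 kJ/K

T_C = 41 °C → 41 + 273.15 = 314.15 K.
W = η·Q_H = 0.426 × 422 = 179.8 kJ, so Q_C = Q_H − W = 242.2 kJ.
The hot reservoir loses entropy Q_H/T_H = 422/683.00 = 0.6179 kJ/K; the cold reservoir gains Q_C/T_C = 242.2/314.15 = 0.7711 kJ/K.
ΔS_univ = −Q_H/T_H + Q_C/T_C = 0.153 kJ/K (> 0, since η = 0.426 < η_Carnot = 0.540).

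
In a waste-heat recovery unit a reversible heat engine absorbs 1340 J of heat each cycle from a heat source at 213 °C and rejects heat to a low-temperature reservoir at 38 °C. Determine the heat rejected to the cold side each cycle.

T_H = 213 °C → 213 + 273.15 = 486.15 K.
T_C = 38 °C → 38 + 273.15 = 311.15 K.
The Carnot efficiency is η = 1 − T_C/T_H = 1 − 311.15/486.15 = 0.3600.
For a reversible cycle Q_C/Q_H = T_C/T_H, so Q_C = 1340 × 311.15/486.15 = 858 J.

Q_C ≈ 858 J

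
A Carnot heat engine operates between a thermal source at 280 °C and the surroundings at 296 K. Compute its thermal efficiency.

η ≈ 0.4649

T_H = 280 °C → 280 + 273.15 = 553.15 K.
The Carnot efficiency is η = 1 − T_C/T_H = 1 − 296.00/553.15 = 0.4649.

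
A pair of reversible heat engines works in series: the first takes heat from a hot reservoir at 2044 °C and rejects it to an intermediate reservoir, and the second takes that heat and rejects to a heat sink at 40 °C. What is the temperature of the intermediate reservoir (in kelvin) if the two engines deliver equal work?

T_H = 2044 °C → 2044 + 273.15 = 2317.15 K.
T_C = 40 °C → 40 + 273.15 = 313.15 K.
For reversible stages Q_m = Q_H·(T_m/T_H). Setting W₁ = Q_H(1 − T_m/T_H) equal to W₂ = Q_m(1 − T_C/T_m) = Q_H·(T_m − T_C)/T_H gives T_H − T_m = T_m − T_C, so T_m = (T_H + T_C)/2 = (2317.15 + 313.15)/2 = 1315 K.

T_m ≈ 1315 K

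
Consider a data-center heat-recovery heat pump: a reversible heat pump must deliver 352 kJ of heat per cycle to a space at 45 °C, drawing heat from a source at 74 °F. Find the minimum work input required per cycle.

W_in ≈ 24.0 kJ

T_H = 45 °C → 45 + 273.15 = 318.15 K.
T_C = 74 °F → (74 − 32) × 5/9 = 23.33 °C = 296.48 K.
Reversible heating COP: COP_HP = T_H/(T_H − T_C) = 318.15/21.67 = 14.6838.
W = Q_H/COP_HP = 352/14.6838 = 24.0 kJ.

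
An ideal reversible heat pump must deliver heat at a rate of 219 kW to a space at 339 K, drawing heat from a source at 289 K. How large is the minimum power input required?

For a reversible heat pump, COP_HP = T_H/(T_H − T_C) = 339.00/50.00 = 6.7800.
W = Q_H/COP_HP = 219/6.7800 = 32.3 kW.

Ẇ_in ≈ 32.3 kW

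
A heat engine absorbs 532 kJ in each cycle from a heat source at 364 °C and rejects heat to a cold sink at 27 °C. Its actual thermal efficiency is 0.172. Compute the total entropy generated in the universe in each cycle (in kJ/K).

ΔS_univ ≈ 0.633 kJ/K

T_H = 364 °C → 364 + 273.15 = 637.15 K.
T_C = 27 °C → 27 + 273.15 = 300.15 K.
W = η·Q_H = 0.172 × 532 = 91.50 kJ, so Q_C = Q_H − W = 440.5 kJ.
The hot reservoir loses entropy Q_H/T_H = 532/637.15 = 0.8350 kJ/K; the cold reservoir gains Q_C/T_C = 440.5/300.15 = 1.468 kJ/K.
ΔS_univ = −Q_H/T_H + Q_C/T_C = 0.633 kJ/K (> 0, since η = 0.172 < η_Carnot = 0.529).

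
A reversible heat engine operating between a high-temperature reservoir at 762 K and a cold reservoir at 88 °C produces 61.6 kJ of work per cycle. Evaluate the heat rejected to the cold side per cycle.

Q_C ≈ 55.5 kJ

T_C = 88 °C → 88 + 273.15 = 361.15 K.
η_rev = 1 − T_C/T_H = 1 − 361.15/762.00 = 0.5260.
Since Q_C/Q_H = T_C/T_H and Q_H = W/η, Q_C = W·T_C/(T_H − T_C) = 61.6 × 361.15/400.85 = 55.5 kJ.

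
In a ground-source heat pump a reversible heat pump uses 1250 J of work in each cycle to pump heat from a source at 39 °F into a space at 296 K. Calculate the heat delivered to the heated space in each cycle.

Q_H ≈ 19510 J

T_C = 39 °F → (39 − 32) × 5/9 = 3.89 °C = 277.04 K.
For a reversible heat pump, COP_HP = T_H/(T_H − T_C) = 296.00/18.96 = 15.6109.
Q_H = COP_HP · W = 15.6109 × 1250 = 19510 J.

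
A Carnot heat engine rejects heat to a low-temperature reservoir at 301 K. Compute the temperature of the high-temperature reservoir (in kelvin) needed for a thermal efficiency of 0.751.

T_H ≈ 1210 K

From η = 1 − T_C/T_H, solving for T_H gives T_H = T_C/(1 − η) = 301.00/(1 − 0.751) = 1210 K.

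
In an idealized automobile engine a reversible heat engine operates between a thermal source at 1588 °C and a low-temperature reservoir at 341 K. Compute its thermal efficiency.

T_H = 1588 °C → 1588 + 273.15 = 1861.15 K.
η_rev = 1 − T_C/T_H = 1 − 341.00/1861.15 = 0.8168.

η ≈ 0.8168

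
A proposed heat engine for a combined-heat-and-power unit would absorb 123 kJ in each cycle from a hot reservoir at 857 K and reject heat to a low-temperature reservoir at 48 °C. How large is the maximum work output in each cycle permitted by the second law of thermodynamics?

W_max ≈ 76.9 kJ

T_C = 48 °C → 48 + 273.15 = 321.15 K.
By the Carnot theorem, η_max = 1 − T_C/T_H = 1 − 321.15/857.00 = 0.6253.
W_max = η_max · Q_H = 0.6253 × 123 = 76.9 kJ.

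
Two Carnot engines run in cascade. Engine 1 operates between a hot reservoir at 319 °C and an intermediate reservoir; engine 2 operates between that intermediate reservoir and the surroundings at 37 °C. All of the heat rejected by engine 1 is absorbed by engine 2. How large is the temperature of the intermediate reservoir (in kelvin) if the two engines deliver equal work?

T_H = 319 °C → 319 + 273.15 = 592.15 K.
T_C = 37 °C → 37 + 273.15 = 310.15 K.
For reversible stages Q_m = Q_H·(T_m/T_H). Setting W₁ = Q_H(1 − T_m/T_H) equal to W₂ = Q_m(1 − T_C/T_m) = Q_H·(T_m − T_C)/T_H gives T_H − T_m = T_m − T_C, so T_m = (T_H + T_C)/2 = (592.15 + 310.15)/2 = 451.1 K.

T_m ≈ 451.1 K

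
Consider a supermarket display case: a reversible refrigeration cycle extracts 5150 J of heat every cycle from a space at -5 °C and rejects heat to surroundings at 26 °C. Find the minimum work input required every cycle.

W_in ≈ 595 J

T_H = 26 °C → 26 + 273.15 = 299.15 K.
T_C = -5 °C → -5 + 273.15 = 268.15 K.
Carnot COP: COP_R = T_C/(T_H − T_C) = 268.15/31.00 = 8.6500.
W = Q_C/COP_R = 5150/8.6500 = 595 J.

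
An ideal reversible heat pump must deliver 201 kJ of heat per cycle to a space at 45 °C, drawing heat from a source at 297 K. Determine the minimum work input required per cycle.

W_in ≈ 13.4 kJ

T_H = 45 °C → 45 + 273.15 = 318.15 K.
Reversible heating COP: COP_HP = T_H/(T_H − T_C) = 318.15/21.15 = 15.0426.
W = Q_H/COP_HP = 201/15.0426 = 13.4 kJ.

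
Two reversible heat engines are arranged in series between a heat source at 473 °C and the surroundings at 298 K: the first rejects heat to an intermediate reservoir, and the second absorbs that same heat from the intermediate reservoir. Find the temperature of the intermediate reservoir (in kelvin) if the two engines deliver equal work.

T_m ≈ 522 K

T_H = 473 °C → 473 + 273.15 = 746.15 K.
For reversible stages Q_m = Q_H·(T_m/T_H). Setting W₁ = Q_H(1 − T_m/T_H) equal to W₂ = Q_m(1 − T_C/T_m) = Q_H·(T_m − T_C)/T_H gives T_H − T_m = T_m − T_C, so T_m = (T_H + T_C)/2 = (746.15 + 298.00)/2 = 522 K.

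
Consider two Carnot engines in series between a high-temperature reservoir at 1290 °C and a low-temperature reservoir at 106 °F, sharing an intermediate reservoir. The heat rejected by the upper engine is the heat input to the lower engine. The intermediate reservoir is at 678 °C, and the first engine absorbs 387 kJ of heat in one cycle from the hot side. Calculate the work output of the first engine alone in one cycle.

T_H = 1290 °C → 1290 + 273.15 = 1563.15 K.
T_C = 106 °F → (106 − 32) × 5/9 = 41.11 °C = 314.26 K.
T_m = 678 °C → 678 + 273.15 = 951.15 K.
First-stage efficiency η₁ = 1 − T_m/T_H = 1 − 951.15/1563.15 = 0.3915.
W₁ = η₁·Q_H = 0.3915 × 387 = 152 kJ.

W₁ ≈ 152 kJ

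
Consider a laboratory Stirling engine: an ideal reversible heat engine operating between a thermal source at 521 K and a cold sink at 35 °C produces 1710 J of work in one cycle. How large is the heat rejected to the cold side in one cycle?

Q_C ≈ 2480 J

T_C = 35 °C → 35 + 273.15 = 308.15 K.
The Carnot efficiency is η = 1 − T_C/T_H = 1 − 308.15/521.00 = 0.4085.
Since Q_C/Q_H = T_C/T_H and Q_H = W/η, Q_C = W·T_C/(T_H − T_C) = 1710 × 308.15/212.85 = 2480 J.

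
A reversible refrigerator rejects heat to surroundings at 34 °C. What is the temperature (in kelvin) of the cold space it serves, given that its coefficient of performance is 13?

T_H = 34 °C → 34 + 273.15 = 307.15 K.
COP_R = T_C/(T_H − T_C) ⇒ T_C = T_H·COP_R/(1 + COP_R) = 307.15 × 13/(1 + 13) = 285 K.

T_C ≈ 285 K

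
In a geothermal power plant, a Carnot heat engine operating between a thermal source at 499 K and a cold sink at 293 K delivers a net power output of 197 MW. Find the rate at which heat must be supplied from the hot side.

Q̇_H ≈ 477 MW

Since the cycle is reversible, η = 1 − T_C/T_H = 1 − 293.00/499.00 = 0.4128.
Q_H = W/η = 197/0.4128 = 477 MW.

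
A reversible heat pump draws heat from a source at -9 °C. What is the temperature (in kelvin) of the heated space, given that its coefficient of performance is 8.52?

T_C = -9 °C → -9 + 273.15 = 264.15 K.
COP_HP = T_H/(T_H − T_C) ⇒ T_H = T_C·COP_HP/(COP_HP − 1) = 264.15 × 8.52/(8.52 − 1) = 299.3 K.

T_H ≈ 299.3 K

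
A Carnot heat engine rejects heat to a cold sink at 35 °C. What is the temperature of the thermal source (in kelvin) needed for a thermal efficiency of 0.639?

T_C = 35 °C → 35 + 273.15 = 308.15 K.
From η = 1 − T_C/T_H, solving for T_H gives T_H = T_C/(1 − η) = 308.15/(1 − 0.639) = 854 K.

T_H ≈ 854 K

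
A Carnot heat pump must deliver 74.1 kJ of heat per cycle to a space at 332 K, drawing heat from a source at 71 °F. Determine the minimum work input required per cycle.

T_C = 71 °F → (71 − 32) × 5/9 = 21.67 °C = 294.82 K.
For a reversible heat pump, COP_HP = T_H/(T_H − T_C) = 332.00/37.18 = 8.9287.
W = Q_H/COP_HP = 74.1/8.9287 = 8.30 kJ.

W_in ≈ 8.30 kJ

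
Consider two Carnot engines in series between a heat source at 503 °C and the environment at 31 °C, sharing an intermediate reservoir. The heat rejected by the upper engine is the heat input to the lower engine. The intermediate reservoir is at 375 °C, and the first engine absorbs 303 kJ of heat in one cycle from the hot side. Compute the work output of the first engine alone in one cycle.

W₁ ≈ 50.0 kJ

T_H = 503 °C → 503 + 273.15 = 776.15 K.
T_C = 31 °C → 31 + 273.15 = 304.15 K.
T_m = 375 °C → 375 + 273.15 = 648.15 K.
First-stage efficiency η₁ = 1 − T_m/T_H = 1 − 648.15/776.15 = 0.1649.
W₁ = η₁·Q_H = 0.1649 × 303 = 50.0 kJ.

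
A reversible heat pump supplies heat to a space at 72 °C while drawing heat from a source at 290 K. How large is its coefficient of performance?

COP_HP ≈ 6.258

T_H = 72 °C → 72 + 273.15 = 345.15 K.
COP_HP = T_H/(T_H − T_C) = 345.15/(345.15 − 290.00) = 6.258.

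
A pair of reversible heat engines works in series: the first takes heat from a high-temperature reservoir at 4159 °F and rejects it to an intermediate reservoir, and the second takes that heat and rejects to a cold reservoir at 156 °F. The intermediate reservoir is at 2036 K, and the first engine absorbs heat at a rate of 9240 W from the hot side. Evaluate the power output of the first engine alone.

Ẇ₁ ≈ 1910 W

T_H = 4159 °F → (4159 − 32) × 5/9 = 2292.78 °C = 2565.93 K.
T_C = 156 °F → (156 − 32) × 5/9 = 68.89 °C = 342.04 K.
First-stage efficiency η₁ = 1 − T_m/T_H = 1 − 2036.00/2565.93 = 0.2065.
W₁ = η₁·Q_H = 0.2065 × 9240 = 1910 W.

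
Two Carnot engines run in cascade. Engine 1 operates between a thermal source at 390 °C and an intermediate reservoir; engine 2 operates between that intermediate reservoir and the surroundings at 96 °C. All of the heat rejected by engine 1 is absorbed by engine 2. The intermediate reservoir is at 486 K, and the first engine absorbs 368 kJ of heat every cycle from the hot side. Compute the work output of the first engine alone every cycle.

T_H = 390 °C → 390 + 273.15 = 663.15 K.
T_C = 96 °C → 96 + 273.15 = 369.15 K.
First-stage efficiency η₁ = 1 − T_m/T_H = 1 − 486.00/663.15 = 0.2671.
W₁ = η₁·Q_H = 0.2671 × 368 = 98.31 kJ.

W₁ ≈ 98.31 kJ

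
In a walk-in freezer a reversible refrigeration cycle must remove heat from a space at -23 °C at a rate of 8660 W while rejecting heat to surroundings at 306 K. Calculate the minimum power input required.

T_C = -23 °C → -23 + 273.15 = 250.15 K.
The reversible coefficient of performance is COP_R = T_C/(T_H − T_C) = 250.15/55.85 = 4.4790.
W = Q_C/COP_R = 8660/4.4790 = 1930 W.

Ẇ_in ≈ 1930 W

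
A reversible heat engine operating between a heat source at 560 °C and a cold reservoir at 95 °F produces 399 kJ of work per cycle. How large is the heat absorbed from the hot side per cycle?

Q_H ≈ 633.2 kJ

T_H = 560 °C → 560 + 273.15 = 833.15 K.
T_C = 95 °F → (95 − 32) × 5/9 = 35.00 °C = 308.15 K.
η_rev = 1 − T_C/T_H = 1 − 308.15/833.15 = 0.6301.
Q_H = W/η = 399/0.6301 = 633.2 kJ.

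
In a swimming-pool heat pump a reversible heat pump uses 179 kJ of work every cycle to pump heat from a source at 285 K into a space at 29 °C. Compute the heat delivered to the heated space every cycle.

Q_H ≈ 3150 kJ

T_H = 29 °C → 29 + 273.15 = 302.15 K.
Reversible heating COP: COP_HP = T_H/(T_H − T_C) = 302.15/17.15 = 17.6181.
Q_H = COP_HP · W = 17.6181 × 179 = 3150 kJ.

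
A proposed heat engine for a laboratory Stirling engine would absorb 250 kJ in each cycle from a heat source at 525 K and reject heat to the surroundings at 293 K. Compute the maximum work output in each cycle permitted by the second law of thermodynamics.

The second-law ceiling is the Carnot efficiency, η_max = 1 − T_C/T_H = 1 − 293.00/525.00 = 0.4419.
W_max = η_max · Q_H = 0.4419 × 250 = 110 kJ.

W_max ≈ 110 kJ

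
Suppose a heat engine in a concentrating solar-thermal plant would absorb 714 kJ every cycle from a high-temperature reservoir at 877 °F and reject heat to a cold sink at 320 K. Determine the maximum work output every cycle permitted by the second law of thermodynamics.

W_max ≈ 406 kJ

T_H = 877 °F → (877 − 32) × 5/9 = 469.44 °C = 742.59 K.
The second-law ceiling is the Carnot efficiency, η_max = 1 − T_C/T_H = 1 − 320.00/742.59 = 0.5691.
W_max = η_max · Q_H = 0.5691 × 714 = 406 kJ.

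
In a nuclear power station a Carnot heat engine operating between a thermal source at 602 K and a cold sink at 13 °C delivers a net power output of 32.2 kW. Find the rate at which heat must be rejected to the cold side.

Q̇_C ≈ 29.17 kW

T_C = 13 °C → 13 + 273.15 = 286.15 K.
For a reversible engine, η = 1 − T_C/T_H = 1 − 286.15/602.00 = 0.5247.
Since Q_C/Q_H = T_C/T_H and Q_H = W/η, Q_C = W·T_C/(T_H − T_C) = 32.2 × 286.15/315.85 = 29.17 kW.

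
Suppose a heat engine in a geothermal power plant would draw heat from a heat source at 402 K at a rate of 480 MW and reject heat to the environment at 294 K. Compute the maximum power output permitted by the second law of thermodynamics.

Ẇ_max ≈ 129 MW

By the Carnot theorem, η_max = 1 − T_C/T_H = 1 − 294.00/402.00 = 0.2687.
W_max = η_max · Q_H = 0.2687 × 480 = 129 MW.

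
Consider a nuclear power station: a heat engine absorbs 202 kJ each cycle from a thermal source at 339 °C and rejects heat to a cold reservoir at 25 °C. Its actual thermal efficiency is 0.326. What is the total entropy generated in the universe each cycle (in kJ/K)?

ΔS_univ ≈ 0.127 kJ/K

T_H = 339 °C → 339 + 273.15 = 612.15 K.
T_C = 25 °C → 25 + 273.15 = 298.15 K.
W = η·Q_H = 0.326 × 202 = 65.85 kJ, so Q_C = Q_H − W = 136.1 kJ.
The hot reservoir loses entropy Q_H/T_H = 202/612.15 = 0.3300 kJ/K; the cold reservoir gains Q_C/T_C = 136.1/298.15 = 0.4566 kJ/K.
ΔS_univ = −Q_H/T_H + Q_C/T_C = 0.127 kJ/K (> 0, since η = 0.326 < η_Carnot = 0.513).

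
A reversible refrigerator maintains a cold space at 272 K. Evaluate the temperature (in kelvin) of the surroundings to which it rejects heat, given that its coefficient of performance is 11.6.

COP_R = T_C/(T_H − T_C) ⇒ T_H = T_C·(1 + 1/COP_R) = 272.00 × (1 + 1/11.6) = 295 K.

T_H ≈ 295 K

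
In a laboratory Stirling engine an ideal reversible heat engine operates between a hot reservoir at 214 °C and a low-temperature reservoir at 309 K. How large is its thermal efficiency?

η ≈ 0.366

T_H = 214 °C → 214 + 273.15 = 487.15 K.
For a reversible engine, η = 1 − T_C/T_H = 1 − 309.00/487.15 = 0.366.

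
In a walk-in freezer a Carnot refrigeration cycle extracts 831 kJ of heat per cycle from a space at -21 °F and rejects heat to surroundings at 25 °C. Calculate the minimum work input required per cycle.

T_H = 25 °C → 25 + 273.15 = 298.15 K.
T_C = -21 °F → (-21 − 32) × 5/9 = -29.44 °C = 243.71 K.
The reversible coefficient of performance is COP_R = T_C/(T_H − T_C) = 243.71/54.44 = 4.4762.
W = Q_C/COP_R = 831/4.4762 = 185.6 kJ.

W_in ≈ 185.6 kJ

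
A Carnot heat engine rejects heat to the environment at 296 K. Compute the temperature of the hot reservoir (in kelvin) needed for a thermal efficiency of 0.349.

T_H ≈ 454.7 K

From η = 1 − T_C/T_H, solving for T_H gives T_H = T_C/(1 − η) = 296.00/(1 − 0.349) = 454.7 K.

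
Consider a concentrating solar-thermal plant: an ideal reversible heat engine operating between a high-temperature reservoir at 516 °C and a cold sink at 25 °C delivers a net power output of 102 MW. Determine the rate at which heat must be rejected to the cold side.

Q̇_C ≈ 61.9 MW

T_H = 516 °C → 516 + 273.15 = 789.15 K.
T_C = 25 °C → 25 + 273.15 = 298.15 K.
Carnot efficiency: η = 1 − T_C/T_H = 1 − 298.15/789.15 = 0.6222.
Since Q_C/Q_H = T_C/T_H and Q_H = W/η, Q_C = W·T_C/(T_H − T_C) = 102 × 298.15/491.00 = 61.9 MW.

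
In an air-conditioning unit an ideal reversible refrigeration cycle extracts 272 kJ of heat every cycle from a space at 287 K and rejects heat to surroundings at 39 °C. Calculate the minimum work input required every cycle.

T_H = 39 °C → 39 + 273.15 = 312.15 K.
For a reversible refrigerator, COP_R = T_C/(T_H − T_C) = 287.00/25.15 = 11.4115.
W = Q_C/COP_R = 272/11.4115 = 23.84 kJ.

W_in ≈ 23.84 kJ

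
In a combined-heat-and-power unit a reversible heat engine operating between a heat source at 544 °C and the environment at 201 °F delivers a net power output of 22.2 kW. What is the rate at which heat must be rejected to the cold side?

T_H = 544 °C → 544 + 273.15 = 817.15 K.
T_C = 201 °F → (201 − 32) × 5/9 = 93.89 °C = 367.04 K.
Carnot efficiency: η = 1 − T_C/T_H = 1 − 367.04/817.15 = 0.5508.
Since Q_C/Q_H = T_C/T_H and Q_H = W/η, Q_C = W·T_C/(T_H − T_C) = 22.2 × 367.04/450.11 = 18.1 kW.

Q̇_C ≈ 18.1 kW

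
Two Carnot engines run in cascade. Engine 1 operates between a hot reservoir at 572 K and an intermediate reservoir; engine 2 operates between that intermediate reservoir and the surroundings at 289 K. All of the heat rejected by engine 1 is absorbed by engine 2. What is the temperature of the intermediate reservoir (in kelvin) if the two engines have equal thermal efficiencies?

T_m ≈ 407 K

Equal efficiencies require 1 − T_m/T_H = 1 − T_C/T_m, i.e. T_m/T_H = T_C/T_m, so T_m = √(T_H·T_C) = √(572.00 × 289.00) = 407 K.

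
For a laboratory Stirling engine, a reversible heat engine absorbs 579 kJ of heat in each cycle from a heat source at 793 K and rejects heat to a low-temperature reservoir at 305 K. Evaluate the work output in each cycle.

The Carnot efficiency is η = 1 − T_C/T_H = 1 − 305.00/793.00 = 0.6154.
W = η·Q_H = 0.6154 × 579 = 356 kJ.

W ≈ 356 kJ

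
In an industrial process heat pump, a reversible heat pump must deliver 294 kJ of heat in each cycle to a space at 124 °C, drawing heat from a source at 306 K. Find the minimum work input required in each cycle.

T_H = 124 °C → 124 + 273.15 = 397.15 K.
The Carnot heat-pump COP is COP_HP = T_H/(T_H − T_C) = 397.15/91.15 = 4.3571.
W = Q_H/COP_HP = 294/4.3571 = 67.5 kJ.

W_in ≈ 67.5 kJ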